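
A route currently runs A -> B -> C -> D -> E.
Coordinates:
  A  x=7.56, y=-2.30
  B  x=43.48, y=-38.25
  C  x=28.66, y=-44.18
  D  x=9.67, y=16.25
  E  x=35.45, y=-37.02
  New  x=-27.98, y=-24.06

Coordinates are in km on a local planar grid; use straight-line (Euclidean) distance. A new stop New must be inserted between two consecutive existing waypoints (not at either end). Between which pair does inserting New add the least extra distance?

between C and D

Added distance for inserting New between each consecutive pair:
A–B: 63.7 km
B–C: 117.0 km
C–D: 51.9 km
D–E: 60.7 km
Smallest added distance is 51.9 km, inserting between C and D.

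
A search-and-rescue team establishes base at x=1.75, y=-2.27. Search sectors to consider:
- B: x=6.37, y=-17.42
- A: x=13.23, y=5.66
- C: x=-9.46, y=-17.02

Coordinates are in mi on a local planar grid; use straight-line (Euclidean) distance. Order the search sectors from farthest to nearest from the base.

C, B, A

Distances from the base:
C x=-9.46, y=-17.02: 18.5 mi
B x=6.37, y=-17.42: 15.8 mi
A x=13.23, y=5.66: 14.0 mi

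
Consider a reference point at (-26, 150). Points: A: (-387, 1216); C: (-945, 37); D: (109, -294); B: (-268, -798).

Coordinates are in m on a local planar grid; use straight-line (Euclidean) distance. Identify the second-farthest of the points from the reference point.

Distances from the reference point ((-26, 150)):
A: 1125.5 m
B: 978.4 m
C: 925.9 m
D: 464.1 m
The second-farthest is B at 978.4 m.

B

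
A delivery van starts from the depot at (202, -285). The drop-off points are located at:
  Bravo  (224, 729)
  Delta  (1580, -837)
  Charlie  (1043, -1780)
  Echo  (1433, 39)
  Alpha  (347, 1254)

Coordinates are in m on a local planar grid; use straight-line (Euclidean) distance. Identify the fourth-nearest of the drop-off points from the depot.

Distance to each, sorted:
Bravo: 1014.2 m
Echo: 1272.9 m
Delta: 1484.4 m
Alpha: 1545.8 m
Charlie: 1715.3 m
The fourth-nearest is Alpha at 1545.8 m.

Alpha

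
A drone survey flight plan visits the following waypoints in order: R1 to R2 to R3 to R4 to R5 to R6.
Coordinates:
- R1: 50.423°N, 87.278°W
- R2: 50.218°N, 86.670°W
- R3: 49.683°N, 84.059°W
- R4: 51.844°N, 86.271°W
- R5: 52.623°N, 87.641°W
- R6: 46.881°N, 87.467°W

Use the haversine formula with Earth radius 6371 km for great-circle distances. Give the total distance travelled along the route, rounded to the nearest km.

1297 km

Leg distances:
R1→R2: 48.8 km  (cumulative 48.8 km)
R2→R3: 196.0 km  (cumulative 244.9 km)
R3→R4: 286.2 km  (cumulative 531.1 km)
R4→R5: 127.3 km  (cumulative 658.4 km)
R5→R6: 638.6 km  (cumulative 1297.0 km)
Total route length ≈ 1297 km.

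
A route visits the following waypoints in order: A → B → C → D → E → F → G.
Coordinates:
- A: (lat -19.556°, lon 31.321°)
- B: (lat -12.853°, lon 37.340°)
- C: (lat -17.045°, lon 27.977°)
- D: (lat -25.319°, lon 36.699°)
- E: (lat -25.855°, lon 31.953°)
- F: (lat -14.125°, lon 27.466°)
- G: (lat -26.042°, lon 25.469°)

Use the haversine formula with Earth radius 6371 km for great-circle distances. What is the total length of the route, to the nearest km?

Leg distances:
A→B: 983.9 km  (cumulative 983.9 km)
B→C: 1108.3 km  (cumulative 2092.2 km)
C→D: 1289.2 km  (cumulative 3381.3 km)
D→E: 479.7 km  (cumulative 3861.0 km)
E→F: 1385.6 km  (cumulative 5246.7 km)
F→G: 1341.3 km  (cumulative 6588.0 km)
Total route length ≈ 6588 km.

6588 km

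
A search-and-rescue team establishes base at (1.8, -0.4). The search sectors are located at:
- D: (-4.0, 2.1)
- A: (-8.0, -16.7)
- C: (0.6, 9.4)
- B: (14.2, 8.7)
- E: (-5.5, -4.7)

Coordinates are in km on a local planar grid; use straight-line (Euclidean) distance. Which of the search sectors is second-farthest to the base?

Distance to each, sorted:
A: 19.0 km
B: 15.4 km
C: 9.9 km
E: 8.5 km
D: 6.3 km
The second-farthest is B at 15.4 km.

B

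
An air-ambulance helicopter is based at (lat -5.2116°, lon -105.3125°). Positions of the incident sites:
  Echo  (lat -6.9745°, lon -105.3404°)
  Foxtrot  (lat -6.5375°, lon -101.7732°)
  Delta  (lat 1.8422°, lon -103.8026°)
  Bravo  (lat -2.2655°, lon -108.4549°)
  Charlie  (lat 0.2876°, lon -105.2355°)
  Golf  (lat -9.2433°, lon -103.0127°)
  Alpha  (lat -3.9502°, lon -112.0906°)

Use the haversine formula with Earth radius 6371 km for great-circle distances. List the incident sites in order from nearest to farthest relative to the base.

Echo, Foxtrot, Bravo, Golf, Charlie, Alpha, Delta

Distance from the base at (lat -5.2116°, lon -105.3125°) to each:
Echo (lat -6.9745°, lon -105.3404°): 196.0 km
Foxtrot (lat -6.5375°, lon -101.7732°): 418.3 km
Bravo (lat -2.2655°, lon -108.4549°): 478.4 km
Golf (lat -9.2433°, lon -103.0127°): 515.1 km
Charlie (lat 0.2876°, lon -105.2355°): 611.5 km
Alpha (lat -3.9502°, lon -112.0906°): 764.2 km
Delta (lat 1.8422°, lon -103.8026°): 802.1 km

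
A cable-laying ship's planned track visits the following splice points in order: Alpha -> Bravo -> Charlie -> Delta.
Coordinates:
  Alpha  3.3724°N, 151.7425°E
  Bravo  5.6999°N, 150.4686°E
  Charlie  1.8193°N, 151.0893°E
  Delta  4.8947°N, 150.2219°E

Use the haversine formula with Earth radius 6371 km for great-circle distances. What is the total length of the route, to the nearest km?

Leg distances:
Alpha→Bravo: 294.8 km  (cumulative 294.8 km)
Bravo→Charlie: 437.0 km  (cumulative 731.8 km)
Charlie→Delta: 355.3 km  (cumulative 1087.0 km)
Total route length ≈ 1087 km.

1087 km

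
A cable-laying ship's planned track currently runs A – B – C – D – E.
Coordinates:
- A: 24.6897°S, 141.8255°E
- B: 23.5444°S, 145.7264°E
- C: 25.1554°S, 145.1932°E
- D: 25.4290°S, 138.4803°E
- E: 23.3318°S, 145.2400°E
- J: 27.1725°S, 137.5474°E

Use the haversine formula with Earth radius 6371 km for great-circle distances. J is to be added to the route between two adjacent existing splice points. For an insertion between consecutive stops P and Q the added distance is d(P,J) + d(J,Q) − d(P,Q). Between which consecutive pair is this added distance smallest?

between C and D

Added distance for inserting J between each consecutive pair:
A–B: 1008.4 km
B–C: 1523.3 km
C–D: 334.7 km
D–E: 375.3 km
Smallest added distance is 334.7 km, inserting between C and D.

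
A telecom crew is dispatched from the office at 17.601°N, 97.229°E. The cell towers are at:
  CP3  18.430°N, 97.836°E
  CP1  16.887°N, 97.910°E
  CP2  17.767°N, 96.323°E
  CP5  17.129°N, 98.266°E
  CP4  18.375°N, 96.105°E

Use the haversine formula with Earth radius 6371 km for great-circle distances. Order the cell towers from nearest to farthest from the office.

CP2, CP1, CP3, CP5, CP4

Distance from the office at 17.601°N, 97.229°E to each:
CP2 17.767°N, 96.323°E: 97.7 km
CP1 16.887°N, 97.910°E: 107.4 km
CP3 18.430°N, 97.836°E: 112.3 km
CP5 17.129°N, 98.266°E: 121.9 km
CP4 18.375°N, 96.105°E: 146.8 km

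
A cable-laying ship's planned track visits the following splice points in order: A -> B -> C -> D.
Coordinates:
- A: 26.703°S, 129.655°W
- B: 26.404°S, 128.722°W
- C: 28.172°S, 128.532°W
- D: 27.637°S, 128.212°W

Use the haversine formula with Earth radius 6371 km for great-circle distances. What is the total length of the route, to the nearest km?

Leg distances:
A→B: 98.6 km  (cumulative 98.6 km)
B→C: 197.5 km  (cumulative 296.1 km)
C→D: 67.3 km  (cumulative 363.4 km)
Total route length ≈ 363 km.

363 km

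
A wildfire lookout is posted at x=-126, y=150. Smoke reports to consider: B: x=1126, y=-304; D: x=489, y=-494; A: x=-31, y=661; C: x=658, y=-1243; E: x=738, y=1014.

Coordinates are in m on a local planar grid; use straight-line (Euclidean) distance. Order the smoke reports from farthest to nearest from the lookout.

Distances from the lookout:
C x=658, y=-1243: 1598.5 m
B x=1126, y=-304: 1331.8 m
E x=738, y=1014: 1221.9 m
D x=489, y=-494: 890.5 m
A x=-31, y=661: 519.8 m

C, B, E, D, A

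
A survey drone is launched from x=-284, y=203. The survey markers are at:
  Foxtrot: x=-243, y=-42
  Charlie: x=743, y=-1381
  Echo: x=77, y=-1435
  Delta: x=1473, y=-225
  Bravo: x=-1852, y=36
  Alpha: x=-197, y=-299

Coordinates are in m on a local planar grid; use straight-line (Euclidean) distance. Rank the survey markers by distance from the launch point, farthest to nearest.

Distance from the launch point at x=-284, y=203 to each:
Charlie x=743, y=-1381: 1887.8 m
Delta x=1473, y=-225: 1808.4 m
Echo x=77, y=-1435: 1677.3 m
Bravo x=-1852, y=36: 1576.9 m
Alpha x=-197, y=-299: 509.5 m
Foxtrot x=-243, y=-42: 248.4 m

Charlie, Delta, Echo, Bravo, Alpha, Foxtrot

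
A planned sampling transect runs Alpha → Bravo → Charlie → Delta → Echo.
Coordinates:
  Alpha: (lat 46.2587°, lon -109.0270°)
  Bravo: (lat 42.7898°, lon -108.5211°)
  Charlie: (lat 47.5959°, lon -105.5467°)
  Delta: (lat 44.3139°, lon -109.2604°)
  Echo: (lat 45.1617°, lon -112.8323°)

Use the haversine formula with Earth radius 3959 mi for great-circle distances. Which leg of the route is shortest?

Delta–Echo

Leg distances:
Alpha→Bravo: 241.0 mi
Bravo→Charlie: 362.2 mi
Charlie→Delta: 288.5 mi
Delta→Echo: 184.8 mi
The shortest leg is Delta–Echo at 184.8 mi.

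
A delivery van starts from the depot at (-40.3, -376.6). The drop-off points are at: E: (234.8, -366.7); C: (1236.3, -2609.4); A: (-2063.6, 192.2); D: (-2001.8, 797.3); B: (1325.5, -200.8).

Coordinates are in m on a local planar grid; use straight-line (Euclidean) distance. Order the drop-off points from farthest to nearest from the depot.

C, D, A, B, E

Distances from the depot:
C (1236.3, -2609.4): 2572.0 m
D (-2001.8, 797.3): 2285.9 m
A (-2063.6, 192.2): 2101.7 m
B (1325.5, -200.8): 1377.1 m
E (234.8, -366.7): 275.3 m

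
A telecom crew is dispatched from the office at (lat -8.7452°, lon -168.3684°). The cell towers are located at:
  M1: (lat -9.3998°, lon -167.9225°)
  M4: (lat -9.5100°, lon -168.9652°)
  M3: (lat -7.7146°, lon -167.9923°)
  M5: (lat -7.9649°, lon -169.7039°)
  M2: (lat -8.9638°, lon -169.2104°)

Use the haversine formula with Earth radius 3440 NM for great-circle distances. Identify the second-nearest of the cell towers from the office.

M2

Distances from the office ((lat -8.7452°, lon -168.3684°)):
M1: 47.4 NM
M2: 51.6 NM
M4: 58.0 NM
M3: 65.8 NM
M5: 92.1 NM
The second-nearest is M2 at 51.6 NM.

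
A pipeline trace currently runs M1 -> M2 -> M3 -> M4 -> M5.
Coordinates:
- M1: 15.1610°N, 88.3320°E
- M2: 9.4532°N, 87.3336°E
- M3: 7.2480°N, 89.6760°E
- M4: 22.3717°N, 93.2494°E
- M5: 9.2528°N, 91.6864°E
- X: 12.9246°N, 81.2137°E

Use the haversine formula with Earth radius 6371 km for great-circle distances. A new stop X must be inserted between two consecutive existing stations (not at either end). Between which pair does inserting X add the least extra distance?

between M1 and M2

Added distance for inserting X between each consecutive pair:
M1–M2: 934.2 km
M2–M3: 1536.0 km
M3–M4: 1046.6 km
M4–M5: 1395.6 km
Smallest added distance is 934.2 km, inserting between M1 and M2.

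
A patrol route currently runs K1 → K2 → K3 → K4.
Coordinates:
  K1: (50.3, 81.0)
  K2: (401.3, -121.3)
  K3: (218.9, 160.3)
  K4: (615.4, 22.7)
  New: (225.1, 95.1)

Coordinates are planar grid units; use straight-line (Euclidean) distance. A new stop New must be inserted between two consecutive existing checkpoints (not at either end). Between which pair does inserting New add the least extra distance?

Added distance for inserting New between each consecutive pair:
K1–K2: 49.3
K2–K3: 9.0
K3–K4: 42.8
Smallest added distance is 9.0, inserting between K2 and K3.

between K2 and K3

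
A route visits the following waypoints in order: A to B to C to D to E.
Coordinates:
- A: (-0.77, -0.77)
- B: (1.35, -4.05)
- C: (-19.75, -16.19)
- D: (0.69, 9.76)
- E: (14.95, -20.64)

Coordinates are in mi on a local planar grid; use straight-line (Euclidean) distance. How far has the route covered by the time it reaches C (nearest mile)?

Leg distances:
A→B: 3.9 mi  (cumulative 3.9 mi)
B→C: 24.3 mi  (cumulative 28.2 mi)
Cumulative distance at C ≈ 28 mi.

28 mi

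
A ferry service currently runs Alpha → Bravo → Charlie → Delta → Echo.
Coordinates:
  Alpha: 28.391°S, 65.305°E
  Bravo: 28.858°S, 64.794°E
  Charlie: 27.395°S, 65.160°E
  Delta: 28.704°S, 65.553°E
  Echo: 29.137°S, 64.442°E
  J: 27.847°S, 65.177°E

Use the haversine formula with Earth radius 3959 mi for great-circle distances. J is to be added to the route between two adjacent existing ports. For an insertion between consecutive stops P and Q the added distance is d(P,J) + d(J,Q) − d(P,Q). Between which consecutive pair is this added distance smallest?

Added distance for inserting J between each consecutive pair:
Alpha–Bravo: 67.3 mi
Bravo–Charlie: 1.4 mi
Charlie–Delta: 1.2 mi
Delta–Echo: 89.6 mi
Smallest added distance is 1.2 mi, inserting between Charlie and Delta.

between Charlie and Delta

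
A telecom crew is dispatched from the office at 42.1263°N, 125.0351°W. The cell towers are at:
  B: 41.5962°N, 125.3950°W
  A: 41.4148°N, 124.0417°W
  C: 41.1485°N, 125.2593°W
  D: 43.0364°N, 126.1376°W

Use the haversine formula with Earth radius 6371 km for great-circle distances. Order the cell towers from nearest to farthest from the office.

B, C, A, D

Distances from the office:
B 41.5962°N, 125.3950°W: 66.1 km
C 41.1485°N, 125.2593°W: 110.3 km
A 41.4148°N, 124.0417°W: 114.2 km
D 43.0364°N, 126.1376°W: 135.6 km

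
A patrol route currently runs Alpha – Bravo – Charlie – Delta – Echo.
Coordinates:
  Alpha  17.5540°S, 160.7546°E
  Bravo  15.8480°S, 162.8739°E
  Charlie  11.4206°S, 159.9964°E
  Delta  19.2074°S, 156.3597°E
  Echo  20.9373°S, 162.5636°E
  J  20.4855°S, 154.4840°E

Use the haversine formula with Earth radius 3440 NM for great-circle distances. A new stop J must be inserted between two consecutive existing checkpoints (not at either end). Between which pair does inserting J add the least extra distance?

Added distance for inserting J between each consecutive pair:
Alpha–Bravo: 791.3 NM
Bravo–Charlie: 869.4 NM
Charlie–Delta: 248.4 NM
Delta–Echo: 220.4 NM
Smallest added distance is 220.4 NM, inserting between Delta and Echo.

between Delta and Echo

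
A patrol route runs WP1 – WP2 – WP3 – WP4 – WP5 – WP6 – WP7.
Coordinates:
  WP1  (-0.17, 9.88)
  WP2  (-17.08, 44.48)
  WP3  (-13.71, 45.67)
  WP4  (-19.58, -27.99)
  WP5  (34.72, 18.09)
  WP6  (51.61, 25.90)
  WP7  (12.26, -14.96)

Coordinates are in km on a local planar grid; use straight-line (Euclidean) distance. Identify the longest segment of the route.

Leg distances:
WP1→WP2: 38.5 km
WP2→WP3: 3.6 km
WP3→WP4: 73.9 km
WP4→WP5: 71.2 km
WP5→WP6: 18.6 km
WP6→WP7: 56.7 km
The longest leg is WP3–WP4 at 73.9 km.

WP3–WP4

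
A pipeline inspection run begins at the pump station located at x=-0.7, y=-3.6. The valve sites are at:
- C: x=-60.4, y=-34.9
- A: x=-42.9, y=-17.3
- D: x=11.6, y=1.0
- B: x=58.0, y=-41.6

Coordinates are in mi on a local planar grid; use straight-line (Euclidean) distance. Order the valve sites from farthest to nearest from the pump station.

Distances from the pump station:
B x=58.0, y=-41.6: 69.9 mi
C x=-60.4, y=-34.9: 67.4 mi
A x=-42.9, y=-17.3: 44.4 mi
D x=11.6, y=1.0: 13.1 mi

B, C, A, D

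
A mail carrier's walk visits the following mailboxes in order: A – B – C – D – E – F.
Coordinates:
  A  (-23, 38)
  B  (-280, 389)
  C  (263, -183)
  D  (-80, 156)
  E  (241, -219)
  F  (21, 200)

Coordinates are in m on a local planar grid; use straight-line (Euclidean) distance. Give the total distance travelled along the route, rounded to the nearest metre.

2673 m

Leg distances:
A→B: 435.0 m  (cumulative 435.0 m)
B→C: 788.7 m  (cumulative 1223.7 m)
C→D: 482.3 m  (cumulative 1706.0 m)
D→E: 493.6 m  (cumulative 2199.6 m)
E→F: 473.2 m  (cumulative 2672.8 m)
Total route length ≈ 2673 m.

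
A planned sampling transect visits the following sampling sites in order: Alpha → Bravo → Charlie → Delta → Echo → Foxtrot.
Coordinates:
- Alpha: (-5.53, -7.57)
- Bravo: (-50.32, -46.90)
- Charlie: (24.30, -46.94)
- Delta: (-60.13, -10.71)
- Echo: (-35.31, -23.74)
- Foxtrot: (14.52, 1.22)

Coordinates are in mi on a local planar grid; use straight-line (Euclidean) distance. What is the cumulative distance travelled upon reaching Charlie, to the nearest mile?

134 mi

Leg distances:
Alpha→Bravo: 59.6 mi  (cumulative 59.6 mi)
Bravo→Charlie: 74.6 mi  (cumulative 134.2 mi)
Cumulative distance at Charlie ≈ 134 mi.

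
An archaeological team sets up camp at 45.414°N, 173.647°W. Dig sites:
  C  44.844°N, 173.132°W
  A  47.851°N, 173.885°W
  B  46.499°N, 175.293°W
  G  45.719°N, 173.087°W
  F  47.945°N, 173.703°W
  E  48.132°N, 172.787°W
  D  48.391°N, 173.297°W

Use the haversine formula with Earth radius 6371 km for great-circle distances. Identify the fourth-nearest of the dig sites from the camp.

A

Distance to each, sorted:
G: 55.2 km
C: 75.2 km
B: 175.3 km
A: 271.6 km
F: 281.5 km
E: 309.2 km
D: 332.1 km
The fourth-nearest is A at 271.6 km.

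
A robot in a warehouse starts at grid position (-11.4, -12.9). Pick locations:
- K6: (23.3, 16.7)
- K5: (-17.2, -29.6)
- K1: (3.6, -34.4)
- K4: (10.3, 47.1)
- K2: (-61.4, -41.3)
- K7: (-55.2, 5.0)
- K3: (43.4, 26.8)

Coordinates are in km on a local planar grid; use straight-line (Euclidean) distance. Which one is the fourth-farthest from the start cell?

Distance to each, sorted:
K3: 67.7 km
K4: 63.8 km
K2: 57.5 km
K7: 47.3 km
K6: 45.6 km
K1: 26.2 km
K5: 17.7 km
The fourth-farthest is K7 at 47.3 km.

K7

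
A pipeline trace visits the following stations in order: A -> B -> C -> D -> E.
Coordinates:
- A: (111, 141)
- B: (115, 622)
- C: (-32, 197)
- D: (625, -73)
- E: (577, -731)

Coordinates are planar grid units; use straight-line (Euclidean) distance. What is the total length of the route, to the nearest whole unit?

2301

Leg distances:
A→B: 481.0  (cumulative 481.0)
B→C: 449.7  (cumulative 930.7)
C→D: 710.3  (cumulative 1641.0)
D→E: 659.7  (cumulative 2300.8)
Total route length ≈ 2301.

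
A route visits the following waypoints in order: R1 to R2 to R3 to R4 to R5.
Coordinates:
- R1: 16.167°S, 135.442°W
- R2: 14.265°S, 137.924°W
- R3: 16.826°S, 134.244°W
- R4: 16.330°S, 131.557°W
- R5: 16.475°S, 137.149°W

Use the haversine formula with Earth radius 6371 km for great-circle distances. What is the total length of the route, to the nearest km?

Leg distances:
R1→R2: 340.1 km  (cumulative 340.1 km)
R2→R3: 486.3 km  (cumulative 826.3 km)
R3→R4: 291.6 km  (cumulative 1118.0 km)
R4→R5: 596.7 km  (cumulative 1714.7 km)
Total route length ≈ 1715 km.

1715 km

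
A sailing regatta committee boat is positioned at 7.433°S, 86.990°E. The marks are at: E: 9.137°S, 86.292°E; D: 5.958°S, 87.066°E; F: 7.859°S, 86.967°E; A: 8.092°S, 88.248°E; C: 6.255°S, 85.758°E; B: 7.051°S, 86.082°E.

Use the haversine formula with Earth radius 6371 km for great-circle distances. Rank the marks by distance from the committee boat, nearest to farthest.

Distance from the committee boat at 7.433°S, 86.990°E to each:
F 7.859°S, 86.967°E: 47.4 km
B 7.051°S, 86.082°E: 108.8 km
A 8.092°S, 88.248°E: 156.8 km
D 5.958°S, 87.066°E: 164.2 km
C 6.255°S, 85.758°E: 188.8 km
E 9.137°S, 86.292°E: 204.4 km

F, B, A, D, C, E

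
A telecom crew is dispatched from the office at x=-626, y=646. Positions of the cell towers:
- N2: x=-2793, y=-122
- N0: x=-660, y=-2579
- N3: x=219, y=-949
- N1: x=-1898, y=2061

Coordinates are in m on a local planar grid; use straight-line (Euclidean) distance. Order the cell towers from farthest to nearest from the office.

Distance from the office at x=-626, y=646 to each:
N0 x=-660, y=-2579: 3225.2 m
N2 x=-2793, y=-122: 2299.1 m
N1 x=-1898, y=2061: 1902.7 m
N3 x=219, y=-949: 1805.0 m

N0, N2, N1, N3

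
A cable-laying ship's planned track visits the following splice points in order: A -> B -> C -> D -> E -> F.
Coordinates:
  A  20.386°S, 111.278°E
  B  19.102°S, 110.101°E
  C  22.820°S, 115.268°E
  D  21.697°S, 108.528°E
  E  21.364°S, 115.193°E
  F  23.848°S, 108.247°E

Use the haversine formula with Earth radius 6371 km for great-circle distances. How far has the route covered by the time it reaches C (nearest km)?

866 km

Leg distances:
A→B: 188.6 km  (cumulative 188.6 km)
B→C: 677.2 km  (cumulative 865.8 km)
Cumulative distance at C ≈ 866 km.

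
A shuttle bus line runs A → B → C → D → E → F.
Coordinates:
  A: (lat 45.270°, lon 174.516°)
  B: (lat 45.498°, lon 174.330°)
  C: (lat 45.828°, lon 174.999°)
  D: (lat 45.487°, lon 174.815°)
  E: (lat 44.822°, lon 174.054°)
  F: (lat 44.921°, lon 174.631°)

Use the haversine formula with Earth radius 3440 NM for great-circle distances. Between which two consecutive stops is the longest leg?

Leg distances:
A→B: 15.8 NM
B→C: 34.4 NM
C→D: 21.9 NM
D→E: 51.3 NM
E→F: 25.3 NM
The longest leg is D–E at 51.3 NM.

D–E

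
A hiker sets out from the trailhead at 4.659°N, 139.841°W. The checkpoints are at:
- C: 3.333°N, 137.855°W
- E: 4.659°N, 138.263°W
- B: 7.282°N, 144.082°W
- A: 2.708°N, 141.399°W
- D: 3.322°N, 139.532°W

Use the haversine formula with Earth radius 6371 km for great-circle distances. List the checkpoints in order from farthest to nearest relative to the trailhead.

B, A, C, E, D

Distances from the trailhead:
B 7.282°N, 144.082°W: 552.3 km
A 2.708°N, 141.399°W: 277.4 km
C 3.333°N, 137.855°W: 265.1 km
E 4.659°N, 138.263°W: 174.9 km
D 3.322°N, 139.532°W: 152.6 km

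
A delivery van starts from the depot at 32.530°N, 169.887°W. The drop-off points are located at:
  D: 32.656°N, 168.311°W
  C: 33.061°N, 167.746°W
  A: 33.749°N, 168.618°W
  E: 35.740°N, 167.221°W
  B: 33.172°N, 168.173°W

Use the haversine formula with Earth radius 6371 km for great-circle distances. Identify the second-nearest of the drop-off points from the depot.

Distance to each, sorted:
D: 148.3 km
B: 175.3 km
A: 179.8 km
C: 208.6 km
E: 433.1 km
The second-nearest is B at 175.3 km.

B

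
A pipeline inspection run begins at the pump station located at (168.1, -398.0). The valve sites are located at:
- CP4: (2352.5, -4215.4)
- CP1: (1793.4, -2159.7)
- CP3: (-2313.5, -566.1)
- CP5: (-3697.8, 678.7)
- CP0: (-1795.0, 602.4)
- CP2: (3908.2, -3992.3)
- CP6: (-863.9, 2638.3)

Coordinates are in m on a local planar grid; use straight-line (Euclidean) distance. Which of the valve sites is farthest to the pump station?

Distances from the pump station ((168.1, -398.0)):
CP2: 5187.2 m
CP4: 4398.2 m
CP5: 4013.0 m
CP6: 3206.9 m
CP3: 2487.3 m
CP1: 2396.9 m
CP0: 2203.3 m
The farthest is CP2 at 5187.2 m.

CP2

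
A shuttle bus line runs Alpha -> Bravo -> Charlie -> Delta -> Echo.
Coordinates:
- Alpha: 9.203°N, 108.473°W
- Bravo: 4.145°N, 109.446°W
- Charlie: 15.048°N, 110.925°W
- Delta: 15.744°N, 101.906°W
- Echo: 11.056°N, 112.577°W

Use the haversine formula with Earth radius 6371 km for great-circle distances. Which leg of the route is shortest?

Alpha–Bravo

Leg distances:
Alpha→Bravo: 572.6 km
Bravo→Charlie: 1223.1 km
Charlie→Delta: 969.9 km
Delta→Echo: 1266.1 km
The shortest leg is Alpha–Bravo at 572.6 km.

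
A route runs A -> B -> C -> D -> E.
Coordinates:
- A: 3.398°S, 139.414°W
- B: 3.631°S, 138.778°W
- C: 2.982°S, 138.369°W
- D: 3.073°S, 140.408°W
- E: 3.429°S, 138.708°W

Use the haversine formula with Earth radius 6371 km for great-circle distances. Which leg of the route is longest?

C–D

Leg distances:
A→B: 75.2 km
B→C: 85.3 km
C→D: 226.6 km
D→E: 192.8 km
The longest leg is C–D at 226.6 km.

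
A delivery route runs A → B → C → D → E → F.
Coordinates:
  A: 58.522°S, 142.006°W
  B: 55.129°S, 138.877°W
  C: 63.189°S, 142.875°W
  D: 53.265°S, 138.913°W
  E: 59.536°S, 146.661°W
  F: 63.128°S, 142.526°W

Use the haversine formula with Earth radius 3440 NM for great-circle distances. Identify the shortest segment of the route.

Leg distances:
A→B: 228.1 NM
B→C: 499.1 NM
C→D: 608.6 NM
D→E: 455.5 NM
E→F: 246.2 NM
The shortest leg is A–B at 228.1 NM.

A–B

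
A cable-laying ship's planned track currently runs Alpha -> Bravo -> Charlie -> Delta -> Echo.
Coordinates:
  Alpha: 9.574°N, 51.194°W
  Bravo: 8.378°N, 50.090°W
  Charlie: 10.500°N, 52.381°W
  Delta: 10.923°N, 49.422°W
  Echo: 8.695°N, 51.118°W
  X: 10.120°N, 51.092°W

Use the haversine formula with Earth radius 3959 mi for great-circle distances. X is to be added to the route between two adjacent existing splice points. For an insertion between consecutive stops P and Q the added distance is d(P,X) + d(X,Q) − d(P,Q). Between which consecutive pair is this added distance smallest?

Added distance for inserting X between each consecutive pair:
Alpha–Bravo: 64.9 mi
Bravo–Charlie: 15.7 mi
Charlie–Delta: 14.8 mi
Delta–Echo: 32.3 mi
Smallest added distance is 14.8 mi, inserting between Charlie and Delta.

between Charlie and Delta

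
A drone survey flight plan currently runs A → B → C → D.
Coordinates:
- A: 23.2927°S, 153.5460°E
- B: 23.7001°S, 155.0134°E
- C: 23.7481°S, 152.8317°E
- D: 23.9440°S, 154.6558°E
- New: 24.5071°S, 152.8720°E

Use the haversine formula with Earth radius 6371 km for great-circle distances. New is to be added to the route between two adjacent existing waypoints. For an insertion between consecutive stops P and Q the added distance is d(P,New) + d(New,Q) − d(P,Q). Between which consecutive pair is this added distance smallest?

Added distance for inserting New between each consecutive pair:
A–B: 230.2 km
B–C: 97.5 km
C–D: 89.1 km
Smallest added distance is 89.1 km, inserting between C and D.

between C and D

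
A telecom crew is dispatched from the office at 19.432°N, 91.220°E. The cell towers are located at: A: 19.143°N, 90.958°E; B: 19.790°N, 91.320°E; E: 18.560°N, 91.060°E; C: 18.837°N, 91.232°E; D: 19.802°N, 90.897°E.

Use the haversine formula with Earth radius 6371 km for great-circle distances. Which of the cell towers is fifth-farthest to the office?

Distance to each, sorted:
E: 98.4 km
C: 66.2 km
D: 53.3 km
A: 42.3 km
B: 41.2 km
The fifth-farthest is B at 41.2 km.

B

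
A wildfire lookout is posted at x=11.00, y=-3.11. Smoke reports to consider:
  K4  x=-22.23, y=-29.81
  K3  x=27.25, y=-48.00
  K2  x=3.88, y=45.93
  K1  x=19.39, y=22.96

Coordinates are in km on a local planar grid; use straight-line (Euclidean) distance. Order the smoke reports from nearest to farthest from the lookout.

K1, K4, K3, K2

Distance from the lookout at x=11.00, y=-3.11 to each:
K1 x=19.39, y=22.96: 27.4 km
K4 x=-22.23, y=-29.81: 42.6 km
K3 x=27.25, y=-48.00: 47.7 km
K2 x=3.88, y=45.93: 49.6 km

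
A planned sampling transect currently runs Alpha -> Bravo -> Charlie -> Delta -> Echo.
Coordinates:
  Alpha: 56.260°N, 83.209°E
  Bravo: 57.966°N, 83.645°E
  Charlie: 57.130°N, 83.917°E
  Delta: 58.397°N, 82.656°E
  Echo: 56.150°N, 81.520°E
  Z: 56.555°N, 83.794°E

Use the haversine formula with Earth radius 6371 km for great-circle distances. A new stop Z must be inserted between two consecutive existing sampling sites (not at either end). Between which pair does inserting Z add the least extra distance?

Added distance for inserting Z between each consecutive pair:
Alpha–Bravo: 14.3 km
Bravo–Charlie: 127.2 km
Charlie–Delta: 120.7 km
Delta–Echo: 104.0 km
Smallest added distance is 14.3 km, inserting between Alpha and Bravo.

between Alpha and Bravo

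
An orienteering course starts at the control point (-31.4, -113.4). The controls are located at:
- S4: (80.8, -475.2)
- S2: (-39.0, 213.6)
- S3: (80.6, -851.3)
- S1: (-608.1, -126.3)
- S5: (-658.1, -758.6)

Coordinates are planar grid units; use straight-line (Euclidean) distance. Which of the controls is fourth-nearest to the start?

Distance to each, sorted:
S2: 327.1
S4: 378.8
S1: 576.8
S3: 746.4
S5: 899.5
The fourth-nearest is S3 at 746.4.

S3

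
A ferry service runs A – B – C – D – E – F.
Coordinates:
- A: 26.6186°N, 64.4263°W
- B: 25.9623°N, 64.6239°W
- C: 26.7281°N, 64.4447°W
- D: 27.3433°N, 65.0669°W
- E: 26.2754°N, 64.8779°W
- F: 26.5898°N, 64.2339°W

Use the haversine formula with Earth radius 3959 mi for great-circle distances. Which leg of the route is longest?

D–E

Leg distances:
A→B: 47.0 mi
B→C: 54.1 mi
C→D: 57.2 mi
D→E: 74.7 mi
E→F: 45.4 mi
The longest leg is D–E at 74.7 mi.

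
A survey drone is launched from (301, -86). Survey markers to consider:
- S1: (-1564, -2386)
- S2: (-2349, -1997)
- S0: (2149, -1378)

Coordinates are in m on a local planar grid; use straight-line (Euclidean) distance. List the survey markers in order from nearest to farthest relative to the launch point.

S0, S1, S2

Distances from the launch point:
S0 (2149, -1378): 2254.9 m
S1 (-1564, -2386): 2961.1 m
S2 (-2349, -1997): 3267.2 m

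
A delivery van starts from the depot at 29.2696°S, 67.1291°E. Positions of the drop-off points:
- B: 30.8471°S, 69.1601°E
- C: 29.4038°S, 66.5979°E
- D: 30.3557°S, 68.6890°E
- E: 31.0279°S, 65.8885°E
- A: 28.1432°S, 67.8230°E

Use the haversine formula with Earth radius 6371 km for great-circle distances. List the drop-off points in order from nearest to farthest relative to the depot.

Distance from the depot at 29.2696°S, 67.1291°E to each:
C 29.4038°S, 66.5979°E: 53.6 km
A 28.1432°S, 67.8230°E: 142.4 km
D 30.3557°S, 68.6890°E: 193.0 km
E 31.0279°S, 65.8885°E: 229.0 km
B 30.8471°S, 69.1601°E: 262.6 km

C, A, D, E, B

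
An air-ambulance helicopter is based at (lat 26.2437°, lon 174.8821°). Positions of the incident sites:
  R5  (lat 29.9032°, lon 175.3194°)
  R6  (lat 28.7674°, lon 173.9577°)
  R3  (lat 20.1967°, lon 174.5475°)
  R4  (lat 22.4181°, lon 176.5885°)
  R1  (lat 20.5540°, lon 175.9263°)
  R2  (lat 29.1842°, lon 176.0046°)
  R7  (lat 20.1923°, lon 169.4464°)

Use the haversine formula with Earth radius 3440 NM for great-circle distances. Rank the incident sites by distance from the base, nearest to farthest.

Distances from the base:
R6 (lat 28.7674°, lon 173.9577°): 159.3 NM
R2 (lat 29.1842°, lon 176.0046°): 186.4 NM
R5 (lat 29.9032°, lon 175.3194°): 220.9 NM
R4 (lat 22.4181°, lon 176.5885°): 247.9 NM
R1 (lat 20.5540°, lon 175.9263°): 346.4 NM
R3 (lat 20.1967°, lon 174.5475°): 363.5 NM
R7 (lat 20.1923°, lon 169.4464°): 471.0 NM

R6, R2, R5, R4, R1, R3, R7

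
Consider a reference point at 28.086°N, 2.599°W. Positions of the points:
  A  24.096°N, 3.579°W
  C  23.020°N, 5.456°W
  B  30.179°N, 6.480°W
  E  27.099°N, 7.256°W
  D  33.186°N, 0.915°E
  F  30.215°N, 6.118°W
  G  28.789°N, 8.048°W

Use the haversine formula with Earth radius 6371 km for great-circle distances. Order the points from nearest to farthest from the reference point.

Distances from the reference point:
F 30.215°N, 6.118°W: 415.7 km
B 30.179°N, 6.480°W: 443.0 km
A 24.096°N, 3.579°W: 454.3 km
E 27.099°N, 7.256°W: 471.8 km
G 28.789°N, 8.048°W: 538.4 km
C 23.020°N, 5.456°W: 632.0 km
D 33.186°N, 0.915°E: 659.1 km

F, B, A, E, G, C, D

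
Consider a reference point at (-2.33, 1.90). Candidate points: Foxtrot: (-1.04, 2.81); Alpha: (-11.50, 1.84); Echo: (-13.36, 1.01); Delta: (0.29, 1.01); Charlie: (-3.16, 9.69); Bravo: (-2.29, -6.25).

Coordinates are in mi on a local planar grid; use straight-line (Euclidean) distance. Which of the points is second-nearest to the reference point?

Distance to each, sorted:
Foxtrot: 1.6 mi
Delta: 2.8 mi
Charlie: 7.8 mi
Bravo: 8.2 mi
Alpha: 9.2 mi
Echo: 11.1 mi
The second-nearest is Delta at 2.8 mi.

Delta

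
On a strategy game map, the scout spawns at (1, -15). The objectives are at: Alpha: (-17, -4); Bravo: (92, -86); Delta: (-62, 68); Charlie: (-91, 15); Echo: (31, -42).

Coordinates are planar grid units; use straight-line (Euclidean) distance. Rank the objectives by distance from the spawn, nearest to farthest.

Distance from the spawn at (1, -15) to each:
Alpha (-17, -4): 21.1
Echo (31, -42): 40.4
Charlie (-91, 15): 96.8
Delta (-62, 68): 104.2
Bravo (92, -86): 115.4

Alpha, Echo, Charlie, Delta, Bravo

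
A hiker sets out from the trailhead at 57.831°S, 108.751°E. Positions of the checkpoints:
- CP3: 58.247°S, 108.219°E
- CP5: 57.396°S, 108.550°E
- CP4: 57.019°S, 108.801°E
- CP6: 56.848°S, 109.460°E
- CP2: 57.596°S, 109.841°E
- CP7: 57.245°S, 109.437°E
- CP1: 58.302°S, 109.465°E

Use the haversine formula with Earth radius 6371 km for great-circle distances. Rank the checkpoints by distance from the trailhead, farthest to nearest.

CP6, CP4, CP7, CP2, CP1, CP3, CP5

Distance from the trailhead at 57.831°S, 108.751°E to each:
CP6 56.848°S, 109.460°E: 117.3 km
CP4 57.019°S, 108.801°E: 90.3 km
CP7 57.245°S, 109.437°E: 77.0 km
CP2 57.596°S, 109.841°E: 69.8 km
CP1 58.302°S, 109.465°E: 67.1 km
CP3 58.247°S, 108.219°E: 55.9 km
CP5 57.396°S, 108.550°E: 49.8 km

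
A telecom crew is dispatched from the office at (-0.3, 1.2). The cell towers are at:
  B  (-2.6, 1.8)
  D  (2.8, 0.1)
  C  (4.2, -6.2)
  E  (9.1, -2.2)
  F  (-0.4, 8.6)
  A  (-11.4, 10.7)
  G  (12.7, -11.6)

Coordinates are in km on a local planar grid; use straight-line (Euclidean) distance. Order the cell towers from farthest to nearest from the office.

G, A, E, C, F, D, B

Distance from the office at (-0.3, 1.2) to each:
G (12.7, -11.6): 18.2 km
A (-11.4, 10.7): 14.6 km
E (9.1, -2.2): 10.0 km
C (4.2, -6.2): 8.7 km
F (-0.4, 8.6): 7.4 km
D (2.8, 0.1): 3.3 km
B (-2.6, 1.8): 2.4 km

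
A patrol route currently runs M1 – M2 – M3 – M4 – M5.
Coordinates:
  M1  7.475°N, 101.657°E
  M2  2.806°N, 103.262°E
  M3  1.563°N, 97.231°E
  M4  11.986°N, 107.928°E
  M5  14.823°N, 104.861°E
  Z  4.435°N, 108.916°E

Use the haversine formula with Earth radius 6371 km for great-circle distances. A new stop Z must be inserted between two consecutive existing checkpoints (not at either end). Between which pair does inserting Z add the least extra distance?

between M3 and M4

Added distance for inserting Z between each consecutive pair:
M1–M2: 975.3 km
M2–M3: 1304.9 km
M3–M4: 529.2 km
M4–M5: 1626.3 km
Smallest added distance is 529.2 km, inserting between M3 and M4.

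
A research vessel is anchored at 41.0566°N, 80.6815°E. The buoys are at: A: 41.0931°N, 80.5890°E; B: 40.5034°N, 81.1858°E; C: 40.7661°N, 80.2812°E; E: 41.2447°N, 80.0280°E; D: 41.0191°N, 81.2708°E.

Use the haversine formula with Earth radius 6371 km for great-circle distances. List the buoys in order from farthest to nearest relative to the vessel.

Distance from the vessel at 41.0566°N, 80.6815°E to each:
B 40.5034°N, 81.1858°E: 74.7 km
E 41.2447°N, 80.0280°E: 58.6 km
D 41.0191°N, 81.2708°E: 49.6 km
C 40.7661°N, 80.2812°E: 46.6 km
A 41.0931°N, 80.5890°E: 8.8 km

B, E, D, C, A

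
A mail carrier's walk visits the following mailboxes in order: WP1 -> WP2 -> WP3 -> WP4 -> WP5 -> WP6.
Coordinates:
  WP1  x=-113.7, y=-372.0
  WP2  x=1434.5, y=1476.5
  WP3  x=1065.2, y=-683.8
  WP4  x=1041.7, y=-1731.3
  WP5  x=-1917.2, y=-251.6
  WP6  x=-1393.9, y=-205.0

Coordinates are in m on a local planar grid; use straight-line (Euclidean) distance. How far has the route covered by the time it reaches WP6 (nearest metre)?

Leg distances:
WP1→WP2: 2411.2 m  (cumulative 2411.2 m)
WP2→WP3: 2191.6 m  (cumulative 4602.8 m)
WP3→WP4: 1047.8 m  (cumulative 5650.6 m)
WP4→WP5: 3308.3 m  (cumulative 8958.9 m)
WP5→WP6: 525.4 m  (cumulative 9484.2 m)
Cumulative distance at WP6 ≈ 9484 m.

9484 m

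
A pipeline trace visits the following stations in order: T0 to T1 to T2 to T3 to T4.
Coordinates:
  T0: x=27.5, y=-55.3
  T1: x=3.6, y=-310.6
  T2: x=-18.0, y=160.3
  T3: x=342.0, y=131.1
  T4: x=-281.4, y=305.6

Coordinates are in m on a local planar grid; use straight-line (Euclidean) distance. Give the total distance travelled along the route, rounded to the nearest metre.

1736 m

Leg distances:
T0→T1: 256.4 m  (cumulative 256.4 m)
T1→T2: 471.4 m  (cumulative 727.8 m)
T2→T3: 361.2 m  (cumulative 1089.0 m)
T3→T4: 647.4 m  (cumulative 1736.4 m)
Total route length ≈ 1736 m.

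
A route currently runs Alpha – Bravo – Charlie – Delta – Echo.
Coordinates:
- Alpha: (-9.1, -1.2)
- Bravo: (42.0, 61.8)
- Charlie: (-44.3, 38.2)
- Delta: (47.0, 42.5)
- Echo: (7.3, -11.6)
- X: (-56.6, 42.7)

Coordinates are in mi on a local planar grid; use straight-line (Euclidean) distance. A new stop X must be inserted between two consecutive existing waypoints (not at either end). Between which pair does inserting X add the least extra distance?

Added distance for inserting X between each consecutive pair:
Alpha–Bravo: 84.0 mi
Bravo–Charlie: 24.1 mi
Charlie–Delta: 25.3 mi
Delta–Echo: 120.4 mi
Smallest added distance is 24.1 mi, inserting between Bravo and Charlie.

between Bravo and Charlie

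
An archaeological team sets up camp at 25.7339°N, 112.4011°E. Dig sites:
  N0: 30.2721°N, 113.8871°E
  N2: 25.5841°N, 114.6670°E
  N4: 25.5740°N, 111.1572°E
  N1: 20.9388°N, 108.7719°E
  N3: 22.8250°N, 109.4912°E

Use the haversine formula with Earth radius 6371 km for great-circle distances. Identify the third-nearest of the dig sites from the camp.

N3

Distance to each, sorted:
N4: 125.9 km
N2: 227.7 km
N3: 437.7 km
N0: 525.3 km
N1: 649.2 km
The third-nearest is N3 at 437.7 km.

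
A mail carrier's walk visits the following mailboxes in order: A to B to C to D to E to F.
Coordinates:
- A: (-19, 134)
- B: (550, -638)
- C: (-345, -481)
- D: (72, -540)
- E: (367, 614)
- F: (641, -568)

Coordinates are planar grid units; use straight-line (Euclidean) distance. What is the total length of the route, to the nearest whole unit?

Leg distances:
A→B: 959.0  (cumulative 959.0)
B→C: 908.7  (cumulative 1867.7)
C→D: 421.2  (cumulative 2288.9)
D→E: 1191.1  (cumulative 3480.0)
E→F: 1213.3  (cumulative 4693.3)
Total route length ≈ 4693.

4693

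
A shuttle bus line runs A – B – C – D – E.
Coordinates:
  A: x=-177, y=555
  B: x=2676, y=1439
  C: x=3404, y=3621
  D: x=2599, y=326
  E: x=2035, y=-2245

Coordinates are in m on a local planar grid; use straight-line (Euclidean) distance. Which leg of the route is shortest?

Leg distances:
A→B: 2986.8 m
B→C: 2300.2 m
C→D: 3391.9 m
D→E: 2632.1 m
The shortest leg is B–C at 2300.2 m.

B–C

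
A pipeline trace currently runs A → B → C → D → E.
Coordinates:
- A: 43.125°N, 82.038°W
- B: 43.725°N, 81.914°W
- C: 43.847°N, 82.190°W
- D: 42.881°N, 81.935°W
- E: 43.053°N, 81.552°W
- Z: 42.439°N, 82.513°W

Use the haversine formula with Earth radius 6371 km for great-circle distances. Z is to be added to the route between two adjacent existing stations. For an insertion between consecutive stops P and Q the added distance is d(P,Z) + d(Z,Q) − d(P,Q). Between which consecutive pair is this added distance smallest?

between C and D

Added distance for inserting Z between each consecutive pair:
A–B: 169.1 km
B–C: 283.8 km
C–D: 117.6 km
D–E: 135.6 km
Smallest added distance is 117.6 km, inserting between C and D.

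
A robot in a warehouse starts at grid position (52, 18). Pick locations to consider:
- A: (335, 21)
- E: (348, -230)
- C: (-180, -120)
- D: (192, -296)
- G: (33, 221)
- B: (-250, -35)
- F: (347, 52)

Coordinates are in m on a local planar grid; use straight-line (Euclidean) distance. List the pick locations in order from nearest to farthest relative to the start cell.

Distances from the start cell:
G (33, 221): 203.9 m
C (-180, -120): 269.9 m
A (335, 21): 283.0 m
F (347, 52): 297.0 m
B (-250, -35): 306.6 m
D (192, -296): 343.8 m
E (348, -230): 386.2 m

G, C, A, F, B, D, E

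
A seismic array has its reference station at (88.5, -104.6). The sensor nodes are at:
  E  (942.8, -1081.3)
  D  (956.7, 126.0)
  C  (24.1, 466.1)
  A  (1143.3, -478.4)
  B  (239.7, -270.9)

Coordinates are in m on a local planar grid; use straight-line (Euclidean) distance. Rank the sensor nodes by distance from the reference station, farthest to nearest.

Distances from the reference station:
E (942.8, -1081.3): 1297.6 m
A (1143.3, -478.4): 1119.1 m
D (956.7, 126.0): 898.3 m
C (24.1, 466.1): 574.3 m
B (239.7, -270.9): 224.8 m

E, A, D, C, B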